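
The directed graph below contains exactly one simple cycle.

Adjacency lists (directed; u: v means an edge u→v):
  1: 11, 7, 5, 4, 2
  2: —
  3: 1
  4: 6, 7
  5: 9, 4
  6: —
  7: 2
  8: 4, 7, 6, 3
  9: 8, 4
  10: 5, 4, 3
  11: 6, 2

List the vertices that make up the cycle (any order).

DFS with gray/black marking from 3:
3 gray
  1 gray
    11 gray
      6 gray
      6 black
      2 gray
      2 black
    11 black
    7 gray
      7→2: 2 black — skip
    7 black
    5 gray
      9 gray
        8 gray
          4 gray
            4→6: 6 black — skip
            4→7: 7 black — skip
          4 black
          8→7: 7 black — skip
          8→6: 6 black — skip
          8→3: 3 is gray → back edge
Back edge closes the cycle 3 → 1 → 5 → 9 → 8 → 3; its vertices are {1, 3, 5, 8, 9}.

1, 3, 5, 8, 9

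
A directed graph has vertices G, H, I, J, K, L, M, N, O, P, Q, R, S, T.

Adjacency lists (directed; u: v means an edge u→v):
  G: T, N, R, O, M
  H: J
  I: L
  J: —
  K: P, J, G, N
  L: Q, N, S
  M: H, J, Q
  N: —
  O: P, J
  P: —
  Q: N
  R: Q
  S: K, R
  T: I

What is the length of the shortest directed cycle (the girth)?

6

For each vertex v, BFS finds the shortest path from v back to v.
The shortest such closed walk is S → K → G → T → I → L → S, length 6.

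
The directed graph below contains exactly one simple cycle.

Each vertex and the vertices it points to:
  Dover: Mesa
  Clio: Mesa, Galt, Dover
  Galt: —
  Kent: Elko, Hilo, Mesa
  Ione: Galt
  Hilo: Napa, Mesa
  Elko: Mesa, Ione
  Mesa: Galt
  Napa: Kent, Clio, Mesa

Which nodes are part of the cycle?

Hilo, Kent, Napa

DFS with gray/black marking from Napa:
Napa gray
  Kent gray
    Elko gray
      Mesa gray
        Galt gray
        Galt black
      Mesa black
      Ione gray
        Ione→Galt: Galt black — skip
      Ione black
    Elko black
    Hilo gray
      Hilo→Napa: Napa is gray → back edge
Back edge closes the cycle Napa → Kent → Hilo → Napa; its vertices are {Hilo, Kent, Napa}.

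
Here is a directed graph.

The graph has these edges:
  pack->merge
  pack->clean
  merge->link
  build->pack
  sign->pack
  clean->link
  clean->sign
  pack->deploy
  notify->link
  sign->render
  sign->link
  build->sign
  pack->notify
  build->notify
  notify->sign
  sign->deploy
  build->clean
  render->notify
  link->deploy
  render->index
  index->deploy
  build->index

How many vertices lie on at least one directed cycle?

A vertex is on a directed cycle iff it belongs to a strongly connected component of size ≥ 2 (or has a self-loop).
The vertices on cycles are {pack, sign, clean, notify, render} — 5 in total.

5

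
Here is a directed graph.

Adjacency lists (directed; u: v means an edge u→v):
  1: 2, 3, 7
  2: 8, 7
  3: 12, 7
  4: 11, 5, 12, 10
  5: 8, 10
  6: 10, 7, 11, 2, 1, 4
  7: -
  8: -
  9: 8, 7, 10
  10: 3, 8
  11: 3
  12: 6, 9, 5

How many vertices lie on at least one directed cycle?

9

A vertex is on a directed cycle iff it belongs to a strongly connected component of size ≥ 2 (or has a self-loop).
The vertices on cycles are {1, 3, 4, 5, 6, 9, 10, 11, 12} — 9 in total.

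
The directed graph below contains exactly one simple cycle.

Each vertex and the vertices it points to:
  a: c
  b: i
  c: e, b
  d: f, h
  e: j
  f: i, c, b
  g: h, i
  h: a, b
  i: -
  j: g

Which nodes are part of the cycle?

DFS with gray/black marking from h:
h gray
  a gray
    c gray
      e gray
        j gray
          g gray
            g→h: h is gray → back edge
Back edge closes the cycle h → a → c → e → j → g → h; its vertices are {a, c, e, g, h, j}.

a, c, e, g, h, j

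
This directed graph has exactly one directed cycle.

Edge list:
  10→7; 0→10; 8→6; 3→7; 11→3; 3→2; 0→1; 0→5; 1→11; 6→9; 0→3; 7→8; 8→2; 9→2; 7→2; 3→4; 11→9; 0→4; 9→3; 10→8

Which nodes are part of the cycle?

DFS with gray/black marking from 8:
8 gray
  6 gray
    9 gray
      3 gray
        2 gray
        2 black
        7 gray
          7→2: 2 black — skip
          7→8: 8 is gray → back edge
Back edge closes the cycle 8 → 6 → 9 → 3 → 7 → 8; its vertices are {3, 6, 7, 8, 9}.

3, 6, 7, 8, 9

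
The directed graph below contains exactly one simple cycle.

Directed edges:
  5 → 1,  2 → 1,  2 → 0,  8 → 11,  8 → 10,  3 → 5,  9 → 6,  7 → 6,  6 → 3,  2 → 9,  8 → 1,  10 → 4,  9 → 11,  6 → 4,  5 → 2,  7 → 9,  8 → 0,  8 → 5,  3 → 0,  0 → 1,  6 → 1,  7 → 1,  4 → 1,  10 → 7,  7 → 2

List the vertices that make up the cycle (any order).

2, 3, 5, 6, 9

DFS with gray/black marking from 2:
2 gray
  0 gray
    1 gray
    1 black
  0 black
  2→1: 1 black — skip
  9 gray
    6 gray
      4 gray
        4→1: 1 black — skip
      4 black
      6→1: 1 black — skip
      3 gray
        3→0: 0 black — skip
        5 gray
          5→1: 1 black — skip
          5→2: 2 is gray → back edge
Back edge closes the cycle 2 → 9 → 6 → 3 → 5 → 2; its vertices are {2, 3, 5, 6, 9}.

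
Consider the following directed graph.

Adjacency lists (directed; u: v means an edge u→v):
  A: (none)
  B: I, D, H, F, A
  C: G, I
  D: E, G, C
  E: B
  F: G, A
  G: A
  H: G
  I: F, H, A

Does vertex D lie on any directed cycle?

Yes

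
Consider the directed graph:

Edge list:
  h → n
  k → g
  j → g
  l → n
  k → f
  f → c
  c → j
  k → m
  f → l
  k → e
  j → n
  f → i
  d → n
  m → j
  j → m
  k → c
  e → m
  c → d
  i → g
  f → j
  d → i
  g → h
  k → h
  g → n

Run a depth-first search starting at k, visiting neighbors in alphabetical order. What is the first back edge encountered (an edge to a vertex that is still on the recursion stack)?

DFS from k (visiting neighbors in alphabetical order); mark gray on enter, black on exit:
k gray
  c gray
    d gray
      i gray
        g gray
          h gray
            n gray
            n black
          h black
          g→n: n black — skip
        g black
      i black
      d→n: n black — skip
    d black
    j gray
      j→g: g black — skip
      m gray
        m→j: j is gray → back edge
First back edge: m → j.

m->j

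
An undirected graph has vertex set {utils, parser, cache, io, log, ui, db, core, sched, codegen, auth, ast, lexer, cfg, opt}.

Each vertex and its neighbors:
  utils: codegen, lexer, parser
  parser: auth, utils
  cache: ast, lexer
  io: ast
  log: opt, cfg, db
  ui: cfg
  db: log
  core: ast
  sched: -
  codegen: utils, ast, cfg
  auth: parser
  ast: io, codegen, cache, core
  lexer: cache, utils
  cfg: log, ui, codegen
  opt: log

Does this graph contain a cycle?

Yes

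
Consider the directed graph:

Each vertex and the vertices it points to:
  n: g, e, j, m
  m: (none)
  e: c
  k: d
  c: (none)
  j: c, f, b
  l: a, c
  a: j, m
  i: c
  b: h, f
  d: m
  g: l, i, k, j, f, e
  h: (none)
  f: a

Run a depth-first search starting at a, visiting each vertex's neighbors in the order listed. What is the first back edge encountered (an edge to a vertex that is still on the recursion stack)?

DFS from a (visiting each vertex's neighbors in the order listed); mark gray on enter, black on exit:
a gray
  j gray
    c gray
    c black
    f gray
      f→a: a is gray → back edge
First back edge: f → a.

f->a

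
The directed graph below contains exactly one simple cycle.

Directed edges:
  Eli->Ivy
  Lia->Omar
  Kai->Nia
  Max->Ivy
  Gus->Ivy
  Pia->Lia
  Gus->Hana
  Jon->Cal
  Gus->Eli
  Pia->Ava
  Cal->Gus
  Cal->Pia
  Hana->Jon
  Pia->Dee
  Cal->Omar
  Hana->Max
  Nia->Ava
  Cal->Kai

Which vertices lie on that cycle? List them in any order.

Cal, Gus, Jon, Hana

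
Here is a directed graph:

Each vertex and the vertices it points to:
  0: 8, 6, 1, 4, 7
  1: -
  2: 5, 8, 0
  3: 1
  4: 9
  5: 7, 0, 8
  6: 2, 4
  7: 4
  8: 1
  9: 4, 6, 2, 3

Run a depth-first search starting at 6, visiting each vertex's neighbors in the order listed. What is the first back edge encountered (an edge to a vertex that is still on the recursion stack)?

DFS from 6 (visiting each vertex's neighbors in the order listed); mark gray on enter, black on exit:
6 gray
  2 gray
    5 gray
      7 gray
        4 gray
          9 gray
            9→4: 4 is gray → back edge
First back edge: 9 → 4.

9→4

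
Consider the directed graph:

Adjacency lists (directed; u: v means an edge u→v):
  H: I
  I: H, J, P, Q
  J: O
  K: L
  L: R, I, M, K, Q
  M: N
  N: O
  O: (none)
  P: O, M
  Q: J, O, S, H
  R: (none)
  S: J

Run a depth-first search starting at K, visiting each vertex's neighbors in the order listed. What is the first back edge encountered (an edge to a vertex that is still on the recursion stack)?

H→I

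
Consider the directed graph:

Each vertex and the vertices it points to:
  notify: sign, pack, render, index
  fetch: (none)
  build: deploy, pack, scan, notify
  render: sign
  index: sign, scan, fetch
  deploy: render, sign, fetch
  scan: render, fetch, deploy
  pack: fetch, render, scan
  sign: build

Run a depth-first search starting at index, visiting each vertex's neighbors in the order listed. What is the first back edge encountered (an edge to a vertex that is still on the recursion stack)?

DFS from index (visiting each vertex's neighbors in the order listed); mark gray on enter, black on exit:
index gray
  sign gray
    build gray
      deploy gray
        render gray
          render→sign: sign is gray → back edge
First back edge: render → sign.

render->sign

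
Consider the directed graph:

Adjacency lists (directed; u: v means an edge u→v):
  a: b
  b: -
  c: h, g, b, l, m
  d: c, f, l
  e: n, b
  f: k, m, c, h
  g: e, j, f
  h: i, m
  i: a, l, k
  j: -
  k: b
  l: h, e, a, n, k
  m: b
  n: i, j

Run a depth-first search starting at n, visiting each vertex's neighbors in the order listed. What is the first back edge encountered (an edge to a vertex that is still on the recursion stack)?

DFS from n (visiting each vertex's neighbors in the order listed); mark gray on enter, black on exit:
n gray
  i gray
    a gray
      b gray
      b black
    a black
    l gray
      h gray
        h→i: i is gray → back edge
First back edge: h → i.

h->i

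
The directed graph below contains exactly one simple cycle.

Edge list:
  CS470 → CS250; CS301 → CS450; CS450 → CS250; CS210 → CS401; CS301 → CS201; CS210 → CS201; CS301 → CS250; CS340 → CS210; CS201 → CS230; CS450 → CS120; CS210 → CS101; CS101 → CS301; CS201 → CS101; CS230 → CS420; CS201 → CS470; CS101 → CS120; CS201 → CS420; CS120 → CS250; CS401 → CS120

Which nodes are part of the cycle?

DFS with gray/black marking from CS201:
CS201 gray
  CS230 gray
    CS420 gray
    CS420 black
  CS230 black
  CS101 gray
    CS120 gray
      CS250 gray
      CS250 black
    CS120 black
    CS301 gray
      CS301→CS250: CS250 black — skip
      CS301→CS201: CS201 is gray → back edge
Back edge closes the cycle CS201 → CS101 → CS301 → CS201; its vertices are {CS101, CS201, CS301}.

CS101, CS201, CS301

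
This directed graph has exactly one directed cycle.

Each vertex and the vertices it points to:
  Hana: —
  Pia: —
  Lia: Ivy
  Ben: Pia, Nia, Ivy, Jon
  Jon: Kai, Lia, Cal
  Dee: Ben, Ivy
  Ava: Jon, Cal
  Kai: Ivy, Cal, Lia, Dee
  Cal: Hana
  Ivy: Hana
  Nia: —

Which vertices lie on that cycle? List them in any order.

Ben, Dee, Jon, Kai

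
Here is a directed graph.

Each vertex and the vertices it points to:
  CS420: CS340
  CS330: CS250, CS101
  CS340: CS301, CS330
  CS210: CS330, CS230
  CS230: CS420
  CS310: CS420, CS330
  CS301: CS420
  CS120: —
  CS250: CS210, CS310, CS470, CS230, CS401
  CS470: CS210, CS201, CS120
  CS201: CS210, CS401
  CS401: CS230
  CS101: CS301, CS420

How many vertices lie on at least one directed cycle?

12

A vertex is on a directed cycle iff it belongs to a strongly connected component of size ≥ 2 (or has a self-loop).
The vertices on cycles are {CS101, CS201, CS210, CS230, CS250, CS301, CS310, CS330, CS340, CS401, CS420, CS470} — 12 in total.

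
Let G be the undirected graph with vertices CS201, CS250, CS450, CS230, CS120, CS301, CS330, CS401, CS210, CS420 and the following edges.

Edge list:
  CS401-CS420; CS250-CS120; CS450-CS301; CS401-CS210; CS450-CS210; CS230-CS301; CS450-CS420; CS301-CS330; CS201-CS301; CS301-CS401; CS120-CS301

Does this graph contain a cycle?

Yes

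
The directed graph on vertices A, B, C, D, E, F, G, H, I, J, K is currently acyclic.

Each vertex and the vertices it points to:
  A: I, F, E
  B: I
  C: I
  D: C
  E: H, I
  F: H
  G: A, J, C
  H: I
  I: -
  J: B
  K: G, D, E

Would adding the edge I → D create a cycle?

Adding I→D creates a cycle iff D can already reach I.
Path from D: D → C → I.
So D → … → I → D is a cycle.

Yes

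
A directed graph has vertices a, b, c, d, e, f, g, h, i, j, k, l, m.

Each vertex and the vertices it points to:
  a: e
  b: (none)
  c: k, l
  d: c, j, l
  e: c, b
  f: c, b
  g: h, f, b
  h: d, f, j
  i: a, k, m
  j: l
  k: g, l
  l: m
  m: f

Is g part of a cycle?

Yes

g is on a cycle iff g can reach itself via ≥1 edge.
g → f → c → k → g — yes.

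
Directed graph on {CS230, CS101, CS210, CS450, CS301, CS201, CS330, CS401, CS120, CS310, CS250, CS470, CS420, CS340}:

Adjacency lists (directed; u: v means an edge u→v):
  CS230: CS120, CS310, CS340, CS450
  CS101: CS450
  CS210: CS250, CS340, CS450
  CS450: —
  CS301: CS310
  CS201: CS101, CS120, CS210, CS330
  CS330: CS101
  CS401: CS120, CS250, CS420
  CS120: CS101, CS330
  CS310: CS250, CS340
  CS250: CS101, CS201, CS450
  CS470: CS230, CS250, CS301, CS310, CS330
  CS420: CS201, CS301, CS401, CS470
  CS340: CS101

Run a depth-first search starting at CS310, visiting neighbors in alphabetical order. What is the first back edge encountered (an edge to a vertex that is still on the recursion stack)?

DFS from CS310 (visiting neighbors in alphabetical order); mark gray on enter, black on exit:
CS310 gray
  CS250 gray
    CS101 gray
      CS450 gray
      CS450 black
    CS101 black
    CS201 gray
      CS201→CS101: CS101 black — skip
      CS120 gray
        CS120→CS101: CS101 black — skip
        CS330 gray
          CS330→CS101: CS101 black — skip
        CS330 black
      CS120 black
      CS210 gray
        CS210→CS250: CS250 is gray → back edge
First back edge: CS210 → CS250.

CS210→CS250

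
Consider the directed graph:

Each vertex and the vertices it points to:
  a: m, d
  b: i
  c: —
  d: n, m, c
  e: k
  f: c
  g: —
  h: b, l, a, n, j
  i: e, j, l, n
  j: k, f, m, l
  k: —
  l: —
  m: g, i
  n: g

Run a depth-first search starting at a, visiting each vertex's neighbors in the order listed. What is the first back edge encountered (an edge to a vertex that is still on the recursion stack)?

DFS from a (visiting each vertex's neighbors in the order listed); mark gray on enter, black on exit:
a gray
  m gray
    g gray
    g black
    i gray
      e gray
        k gray
        k black
      e black
      j gray
        j→k: k black — skip
        f gray
          c gray
          c black
        f black
        j→m: m is gray → back edge
First back edge: j → m.

j→m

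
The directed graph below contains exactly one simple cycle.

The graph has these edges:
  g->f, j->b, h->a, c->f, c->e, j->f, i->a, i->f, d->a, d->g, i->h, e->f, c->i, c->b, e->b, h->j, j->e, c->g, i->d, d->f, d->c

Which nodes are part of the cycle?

DFS with gray/black marking from d:
d gray
  f gray
  f black
  c gray
    c→f: f black — skip
    g gray
      g→f: f black — skip
    g black
    b gray
    b black
    e gray
      e→b: b black — skip
      e→f: f black — skip
    e black
    i gray
      i→f: f black — skip
      h gray
        j gray
          j→e: e black — skip
          j→b: b black — skip
          j→f: f black — skip
        j black
        a gray
        a black
      h black
      i→d: d is gray → back edge
Back edge closes the cycle d → c → i → d; its vertices are {c, d, i}.

c, d, i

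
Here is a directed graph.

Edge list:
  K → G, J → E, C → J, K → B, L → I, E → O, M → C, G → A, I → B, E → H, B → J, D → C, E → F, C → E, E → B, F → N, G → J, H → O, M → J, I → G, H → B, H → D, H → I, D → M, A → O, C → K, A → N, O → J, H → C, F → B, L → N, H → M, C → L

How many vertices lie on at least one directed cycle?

A vertex is on a directed cycle iff it belongs to a strongly connected component of size ≥ 2 (or has a self-loop).
The vertices on cycles are {A, B, C, D, E, F, G, H, I, J, K, L, M, O} — 14 in total.

14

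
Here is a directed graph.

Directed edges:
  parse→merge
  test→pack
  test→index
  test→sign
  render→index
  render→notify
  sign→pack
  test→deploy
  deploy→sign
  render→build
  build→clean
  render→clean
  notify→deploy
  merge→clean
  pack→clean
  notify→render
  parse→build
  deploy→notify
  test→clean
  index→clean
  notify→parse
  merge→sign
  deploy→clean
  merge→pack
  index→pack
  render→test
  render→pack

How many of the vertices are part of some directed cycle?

4

A vertex is on a directed cycle iff it belongs to a strongly connected component of size ≥ 2 (or has a self-loop).
The vertices on cycles are {test, deploy, notify, render} — 4 in total.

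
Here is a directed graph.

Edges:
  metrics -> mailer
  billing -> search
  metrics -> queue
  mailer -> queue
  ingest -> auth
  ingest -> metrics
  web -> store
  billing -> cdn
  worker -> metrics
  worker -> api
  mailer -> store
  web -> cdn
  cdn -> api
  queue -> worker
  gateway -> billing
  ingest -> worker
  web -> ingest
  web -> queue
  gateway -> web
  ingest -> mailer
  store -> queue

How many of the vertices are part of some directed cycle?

5

A vertex is on a directed cycle iff it belongs to a strongly connected component of size ≥ 2 (or has a self-loop).
The vertices on cycles are {queue, store, mailer, worker, metrics} — 5 in total.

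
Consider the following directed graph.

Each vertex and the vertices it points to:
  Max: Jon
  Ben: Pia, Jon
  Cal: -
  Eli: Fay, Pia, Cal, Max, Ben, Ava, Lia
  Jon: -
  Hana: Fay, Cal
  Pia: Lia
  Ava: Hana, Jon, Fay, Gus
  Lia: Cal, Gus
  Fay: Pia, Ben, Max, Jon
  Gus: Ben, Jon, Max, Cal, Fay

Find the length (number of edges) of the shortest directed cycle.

For each vertex v, BFS finds the shortest path from v back to v.
The shortest such closed walk is Pia → Lia → Gus → Fay → Pia, length 4.

4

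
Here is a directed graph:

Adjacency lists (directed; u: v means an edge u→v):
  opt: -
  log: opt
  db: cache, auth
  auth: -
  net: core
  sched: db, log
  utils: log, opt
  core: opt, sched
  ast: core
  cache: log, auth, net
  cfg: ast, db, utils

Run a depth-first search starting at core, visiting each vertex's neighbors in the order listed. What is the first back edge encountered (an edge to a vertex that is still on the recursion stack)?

DFS from core (visiting each vertex's neighbors in the order listed); mark gray on enter, black on exit:
core gray
  opt gray
  opt black
  sched gray
    db gray
      cache gray
        log gray
          log→opt: opt black — skip
        log black
        auth gray
        auth black
        net gray
          net→core: core is gray → back edge
First back edge: net → core.

net->core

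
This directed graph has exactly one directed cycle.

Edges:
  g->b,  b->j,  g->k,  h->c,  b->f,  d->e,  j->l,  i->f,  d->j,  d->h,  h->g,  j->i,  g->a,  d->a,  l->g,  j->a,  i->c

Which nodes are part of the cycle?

DFS with gray/black marking from j:
j gray
  i gray
    f gray
    f black
    c gray
    c black
  i black
  a gray
  a black
  l gray
    g gray
      k gray
      k black
      b gray
        b→j: j is gray → back edge
Back edge closes the cycle j → l → g → b → j; its vertices are {b, g, j, l}.

b, g, j, l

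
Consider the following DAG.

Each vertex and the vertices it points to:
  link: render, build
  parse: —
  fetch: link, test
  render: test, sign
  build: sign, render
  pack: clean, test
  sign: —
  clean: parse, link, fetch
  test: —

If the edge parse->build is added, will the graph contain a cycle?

No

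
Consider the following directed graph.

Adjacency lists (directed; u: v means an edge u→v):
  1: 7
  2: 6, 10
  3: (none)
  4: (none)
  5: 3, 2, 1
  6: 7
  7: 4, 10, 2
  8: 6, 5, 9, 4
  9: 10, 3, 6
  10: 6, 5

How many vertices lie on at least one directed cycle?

6

A vertex is on a directed cycle iff it belongs to a strongly connected component of size ≥ 2 (or has a self-loop).
The vertices on cycles are {1, 2, 5, 6, 7, 10} — 6 in total.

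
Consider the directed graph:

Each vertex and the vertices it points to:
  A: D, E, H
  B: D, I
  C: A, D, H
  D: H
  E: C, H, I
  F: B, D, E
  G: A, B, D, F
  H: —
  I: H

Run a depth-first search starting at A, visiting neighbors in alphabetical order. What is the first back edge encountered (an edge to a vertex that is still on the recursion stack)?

DFS from A (visiting neighbors in alphabetical order); mark gray on enter, black on exit:
A gray
  D gray
    H gray
    H black
  D black
  E gray
    C gray
      C→A: A is gray → back edge
First back edge: C → A.

C→A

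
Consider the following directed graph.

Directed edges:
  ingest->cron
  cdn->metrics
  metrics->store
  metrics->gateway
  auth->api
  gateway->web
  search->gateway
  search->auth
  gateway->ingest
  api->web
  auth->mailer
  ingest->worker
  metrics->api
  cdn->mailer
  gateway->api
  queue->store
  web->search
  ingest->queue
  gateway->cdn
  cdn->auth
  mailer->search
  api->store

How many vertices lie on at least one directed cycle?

8

A vertex is on a directed cycle iff it belongs to a strongly connected component of size ≥ 2 (or has a self-loop).
The vertices on cycles are {api, cdn, web, auth, mailer, search, gateway, metrics} — 8 in total.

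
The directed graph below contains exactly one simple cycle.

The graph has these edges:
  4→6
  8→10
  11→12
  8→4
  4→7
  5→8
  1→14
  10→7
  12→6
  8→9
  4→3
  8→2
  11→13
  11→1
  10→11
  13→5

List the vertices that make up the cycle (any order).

DFS with gray/black marking from 8:
8 gray
  9 gray
  9 black
  2 gray
  2 black
  10 gray
    11 gray
      1 gray
        14 gray
        14 black
      1 black
      13 gray
        5 gray
          5→8: 8 is gray → back edge
Back edge closes the cycle 8 → 10 → 11 → 13 → 5 → 8; its vertices are {5, 8, 10, 11, 13}.

5, 8, 10, 11, 13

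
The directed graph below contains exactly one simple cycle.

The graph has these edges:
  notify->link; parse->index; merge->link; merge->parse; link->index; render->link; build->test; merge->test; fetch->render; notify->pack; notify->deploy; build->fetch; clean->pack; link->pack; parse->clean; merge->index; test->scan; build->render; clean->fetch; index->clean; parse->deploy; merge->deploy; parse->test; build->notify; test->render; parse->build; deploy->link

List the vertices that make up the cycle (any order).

DFS with gray/black marking from index:
index gray
  clean gray
    pack gray
    pack black
    fetch gray
      render gray
        link gray
          link→pack: pack black — skip
          link→index: index is gray → back edge
Back edge closes the cycle index → clean → fetch → render → link → index; its vertices are {link, clean, fetch, index, render}.

link, clean, fetch, index, render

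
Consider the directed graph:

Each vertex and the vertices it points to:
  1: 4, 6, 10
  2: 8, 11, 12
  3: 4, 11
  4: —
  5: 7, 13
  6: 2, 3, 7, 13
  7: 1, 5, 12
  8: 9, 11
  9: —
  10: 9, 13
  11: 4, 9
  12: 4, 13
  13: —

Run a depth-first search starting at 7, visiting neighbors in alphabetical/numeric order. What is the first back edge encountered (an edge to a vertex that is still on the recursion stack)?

6->7

DFS from 7 (visiting neighbors in alphabetical/numeric order); mark gray on enter, black on exit:
7 gray
  1 gray
    4 gray
    4 black
    6 gray
      2 gray
        8 gray
          9 gray
          9 black
          11 gray
            11→4: 4 black — skip
            11→9: 9 black — skip
          11 black
        8 black
        2→11: 11 black — skip
        12 gray
          12→4: 4 black — skip
          13 gray
          13 black
        12 black
      2 black
      3 gray
        3→4: 4 black — skip
        3→11: 11 black — skip
      3 black
      6→7: 7 is gray → back edge
First back edge: 6 → 7.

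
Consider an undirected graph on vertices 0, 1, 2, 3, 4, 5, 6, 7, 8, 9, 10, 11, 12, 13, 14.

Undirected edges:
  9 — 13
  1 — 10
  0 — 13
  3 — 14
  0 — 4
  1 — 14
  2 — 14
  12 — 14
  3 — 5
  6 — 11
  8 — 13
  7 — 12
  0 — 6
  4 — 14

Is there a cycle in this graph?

No

DFS, tracking each vertex's parent; an edge to a visited non-parent vertex closes a cycle.
Start from 5:
visit 5 (parent –)
  visit 3 (parent 5)
    3–5: parent, skip
    visit 14 (parent 3)
      visit 2 (parent 14)
        2–14: parent, skip
      visit 4 (parent 14)
        4–14: parent, skip
        visit 0 (parent 4)
          0–4: parent, skip
          visit 13 (parent 0)
            visit 8 (parent 13)
              8–13: parent, skip
            visit 9 (parent 13)
              9–13: parent, skip
            13–0: parent, skip
          visit 6 (parent 0)
            visit 11 (parent 6)
              11–6: parent, skip
            6–0: parent, skip
      visit 1 (parent 14)
        visit 10 (parent 1)
          10–1: parent, skip
        1–14: parent, skip
      visit 12 (parent 14)
        12–14: parent, skip
        visit 7 (parent 12)
          7–12: parent, skip
      14–3: parent, skip
No non-parent visited neighbor found — the graph is a forest.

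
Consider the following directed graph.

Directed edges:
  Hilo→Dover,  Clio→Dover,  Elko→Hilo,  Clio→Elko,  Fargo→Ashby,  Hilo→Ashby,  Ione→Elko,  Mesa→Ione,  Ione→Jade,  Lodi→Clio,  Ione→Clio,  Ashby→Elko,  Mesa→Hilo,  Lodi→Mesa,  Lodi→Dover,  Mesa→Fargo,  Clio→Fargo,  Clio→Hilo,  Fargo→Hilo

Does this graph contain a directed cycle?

Yes

DFS with white/gray/black marking, starting from Ione:
Ione gray
  Jade gray
  Jade black
  Elko gray
    Hilo gray
      Dover gray
      Dover black
      Ashby gray
        Ashby→Elko: Elko is gray → back edge
Back edge found, so a cycle exists: Elko → Hilo → Ashby → Elko.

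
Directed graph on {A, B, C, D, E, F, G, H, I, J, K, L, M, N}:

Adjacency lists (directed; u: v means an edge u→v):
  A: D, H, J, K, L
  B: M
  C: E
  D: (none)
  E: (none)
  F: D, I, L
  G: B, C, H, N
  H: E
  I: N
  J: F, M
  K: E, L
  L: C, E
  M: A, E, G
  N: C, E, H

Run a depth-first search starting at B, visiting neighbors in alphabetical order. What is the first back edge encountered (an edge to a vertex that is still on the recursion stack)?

DFS from B (visiting neighbors in alphabetical order); mark gray on enter, black on exit:
B gray
  M gray
    A gray
      D gray
      D black
      H gray
        E gray
        E black
      H black
      J gray
        F gray
          F→D: D black — skip
          I gray
            N gray
              C gray
                C→E: E black — skip
              C black
              N→E: E black — skip
              N→H: H black — skip
            N black
          I black
          L gray
            L→C: C black — skip
            L→E: E black — skip
          L black
        F black
        J→M: M is gray → back edge
First back edge: J → M.

J->M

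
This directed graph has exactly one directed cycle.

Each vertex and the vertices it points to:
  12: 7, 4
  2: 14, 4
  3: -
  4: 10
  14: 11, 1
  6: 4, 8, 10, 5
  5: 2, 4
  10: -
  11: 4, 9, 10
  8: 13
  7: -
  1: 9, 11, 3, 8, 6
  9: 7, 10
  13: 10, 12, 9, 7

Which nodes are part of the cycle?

1, 2, 5, 6, 14

DFS with gray/black marking from 14:
14 gray
  11 gray
    4 gray
      10 gray
      10 black
    4 black
    9 gray
      7 gray
      7 black
      9→10: 10 black — skip
    9 black
    11→10: 10 black — skip
  11 black
  1 gray
    1→9: 9 black — skip
    1→11: 11 black — skip
    3 gray
    3 black
    8 gray
      13 gray
        13→10: 10 black — skip
        12 gray
          12→7: 7 black — skip
          12→4: 4 black — skip
        12 black
        13→9: 9 black — skip
        13→7: 7 black — skip
      13 black
    8 black
    6 gray
      6→4: 4 black — skip
      6→8: 8 black — skip
      6→10: 10 black — skip
      5 gray
        2 gray
          2→14: 14 is gray → back edge
Back edge closes the cycle 14 → 1 → 6 → 5 → 2 → 14; its vertices are {1, 2, 5, 6, 14}.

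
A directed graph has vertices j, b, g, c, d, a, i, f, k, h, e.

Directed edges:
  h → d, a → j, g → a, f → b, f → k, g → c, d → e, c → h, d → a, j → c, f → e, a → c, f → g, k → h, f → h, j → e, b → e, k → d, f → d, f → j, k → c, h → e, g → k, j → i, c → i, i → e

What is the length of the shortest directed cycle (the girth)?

For each vertex v, BFS finds the shortest path from v back to v.
The shortest such closed walk is a → c → h → d → a, length 4.

4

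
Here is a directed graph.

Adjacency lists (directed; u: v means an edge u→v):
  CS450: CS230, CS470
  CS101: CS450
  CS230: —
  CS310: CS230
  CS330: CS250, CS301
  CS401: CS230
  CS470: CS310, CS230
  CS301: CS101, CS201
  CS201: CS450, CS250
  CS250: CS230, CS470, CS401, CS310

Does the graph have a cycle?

DFS with white/gray/black marking, starting from CS201:
CS201 gray
  CS450 gray
    CS230 gray
    CS230 black
    CS470 gray
      CS310 gray
        CS310→CS230: CS230 black — skip
      CS310 black
      CS470→CS230: CS230 black — skip
    CS470 black
  CS450 black
  CS250 gray
    CS250→CS230: CS230 black — skip
    CS250→CS470: CS470 black — skip
    CS401 gray
      CS401→CS230: CS230 black — skip
    CS401 black
    CS250→CS310: CS310 black — skip
  CS250 black
CS201 black
CS101 gray
  CS101→CS450: CS450 black — skip
CS101 black
CS330 gray
  CS330→CS250: CS250 black — skip
  CS301 gray
    CS301→CS101: CS101 black — skip
    CS301→CS201: CS201 black — skip
  CS301 black
CS330 black
Every edge goes to a white or black vertex — no back edge, so the graph is acyclic.

No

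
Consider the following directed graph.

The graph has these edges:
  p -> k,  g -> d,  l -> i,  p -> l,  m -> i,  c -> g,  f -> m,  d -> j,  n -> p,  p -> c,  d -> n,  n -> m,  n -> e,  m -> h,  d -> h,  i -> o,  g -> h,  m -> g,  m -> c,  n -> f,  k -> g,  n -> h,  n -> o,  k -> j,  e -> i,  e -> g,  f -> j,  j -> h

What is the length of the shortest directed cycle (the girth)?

4

For each vertex v, BFS finds the shortest path from v back to v.
The shortest such closed walk is n → e → g → d → n, length 4.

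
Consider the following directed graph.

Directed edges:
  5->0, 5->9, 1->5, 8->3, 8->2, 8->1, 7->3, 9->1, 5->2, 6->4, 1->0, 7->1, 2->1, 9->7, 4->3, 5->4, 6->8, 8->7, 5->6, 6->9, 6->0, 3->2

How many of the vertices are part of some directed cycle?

A vertex is on a directed cycle iff it belongs to a strongly connected component of size ≥ 2 (or has a self-loop).
The vertices on cycles are {1, 2, 3, 4, 5, 6, 7, 8, 9} — 9 in total.

9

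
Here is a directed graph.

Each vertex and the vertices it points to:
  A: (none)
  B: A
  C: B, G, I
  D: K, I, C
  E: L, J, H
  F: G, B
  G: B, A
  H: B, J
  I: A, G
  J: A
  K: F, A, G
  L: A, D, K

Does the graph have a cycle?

DFS with white/gray/black marking, starting from C:
C gray
  B gray
    A gray
    A black
  B black
  G gray
    G→B: B black — skip
    G→A: A black — skip
  G black
  I gray
    I→A: A black — skip
    I→G: G black — skip
  I black
C black
D gray
  K gray
    F gray
      F→G: G black — skip
      F→B: B black — skip
    F black
    K→A: A black — skip
    K→G: G black — skip
  K black
  D→I: I black — skip
  D→C: C black — skip
D black
E gray
  L gray
    L→A: A black — skip
    L→D: D black — skip
    L→K: K black — skip
  L black
  J gray
    J→A: A black — skip
  J black
  H gray
    H→B: B black — skip
    H→J: J black — skip
  H black
E black
Every edge goes to a white or black vertex — no back edge, so the graph is acyclic.

No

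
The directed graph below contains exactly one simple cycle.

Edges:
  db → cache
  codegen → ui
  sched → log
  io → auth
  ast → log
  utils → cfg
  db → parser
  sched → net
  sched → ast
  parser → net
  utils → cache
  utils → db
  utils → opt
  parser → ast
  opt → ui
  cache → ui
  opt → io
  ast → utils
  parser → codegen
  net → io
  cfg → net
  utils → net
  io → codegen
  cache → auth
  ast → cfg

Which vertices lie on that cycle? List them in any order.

db, ast, utils, parser

DFS with gray/black marking from ast:
ast gray
  cfg gray
    net gray
      io gray
        auth gray
        auth black
        codegen gray
          ui gray
          ui black
        codegen black
      io black
    net black
  cfg black
  log gray
  log black
  utils gray
    cache gray
      cache→ui: ui black — skip
      cache→auth: auth black — skip
    cache black
    utils→net: net black — skip
    utils→cfg: cfg black — skip
    db gray
      parser gray
        parser→net: net black — skip
        parser→codegen: codegen black — skip
        parser→ast: ast is gray → back edge
Back edge closes the cycle ast → utils → db → parser → ast; its vertices are {db, ast, utils, parser}.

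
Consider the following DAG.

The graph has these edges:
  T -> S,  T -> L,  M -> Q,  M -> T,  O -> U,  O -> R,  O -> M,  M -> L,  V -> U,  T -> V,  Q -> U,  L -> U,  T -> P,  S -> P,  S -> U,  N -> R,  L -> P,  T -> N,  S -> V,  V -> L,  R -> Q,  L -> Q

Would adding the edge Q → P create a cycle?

No

Adding Q→P creates a cycle iff P can already reach Q.
Explore from P: no path reaches Q. The graph stays acyclic.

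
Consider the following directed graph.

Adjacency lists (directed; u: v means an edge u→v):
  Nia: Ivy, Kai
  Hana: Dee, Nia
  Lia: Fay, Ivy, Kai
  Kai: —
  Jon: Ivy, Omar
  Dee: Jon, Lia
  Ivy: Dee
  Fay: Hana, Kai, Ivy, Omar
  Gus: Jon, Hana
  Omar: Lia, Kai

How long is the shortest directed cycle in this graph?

For each vertex v, BFS finds the shortest path from v back to v.
The shortest such closed walk is Dee → Lia → Ivy → Dee, length 3.

3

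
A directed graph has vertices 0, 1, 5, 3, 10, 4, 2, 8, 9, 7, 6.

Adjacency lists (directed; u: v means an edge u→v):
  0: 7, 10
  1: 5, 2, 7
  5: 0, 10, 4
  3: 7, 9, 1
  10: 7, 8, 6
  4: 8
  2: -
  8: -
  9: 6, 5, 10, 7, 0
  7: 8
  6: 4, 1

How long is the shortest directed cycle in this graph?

4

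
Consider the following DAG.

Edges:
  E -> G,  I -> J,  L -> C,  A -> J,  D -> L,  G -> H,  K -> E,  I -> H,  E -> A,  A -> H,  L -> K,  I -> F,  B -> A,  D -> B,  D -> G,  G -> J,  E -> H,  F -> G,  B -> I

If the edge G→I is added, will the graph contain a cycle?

Adding G→I creates a cycle iff I can already reach G.
Path from I: I → F → G.
So I → … → G → I is a cycle.

Yes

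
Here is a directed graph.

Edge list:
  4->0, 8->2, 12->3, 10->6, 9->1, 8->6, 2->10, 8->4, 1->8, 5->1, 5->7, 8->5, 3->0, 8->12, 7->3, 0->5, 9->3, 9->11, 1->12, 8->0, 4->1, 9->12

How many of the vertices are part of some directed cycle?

8

A vertex is on a directed cycle iff it belongs to a strongly connected component of size ≥ 2 (or has a self-loop).
The vertices on cycles are {0, 1, 3, 4, 5, 7, 8, 12} — 8 in total.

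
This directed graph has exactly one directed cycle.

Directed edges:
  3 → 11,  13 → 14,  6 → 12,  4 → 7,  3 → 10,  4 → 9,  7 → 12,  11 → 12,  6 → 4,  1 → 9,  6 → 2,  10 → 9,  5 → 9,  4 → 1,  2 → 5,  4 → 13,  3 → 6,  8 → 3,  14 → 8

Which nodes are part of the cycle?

DFS with gray/black marking from 3:
3 gray
  10 gray
    9 gray
    9 black
  10 black
  6 gray
    2 gray
      5 gray
        5→9: 9 black — skip
      5 black
    2 black
    12 gray
    12 black
    4 gray
      7 gray
        7→12: 12 black — skip
      7 black
      1 gray
        1→9: 9 black — skip
      1 black
      13 gray
        14 gray
          8 gray
            8→3: 3 is gray → back edge
Back edge closes the cycle 3 → 6 → 4 → 13 → 14 → 8 → 3; its vertices are {3, 4, 6, 8, 13, 14}.

3, 4, 6, 8, 13, 14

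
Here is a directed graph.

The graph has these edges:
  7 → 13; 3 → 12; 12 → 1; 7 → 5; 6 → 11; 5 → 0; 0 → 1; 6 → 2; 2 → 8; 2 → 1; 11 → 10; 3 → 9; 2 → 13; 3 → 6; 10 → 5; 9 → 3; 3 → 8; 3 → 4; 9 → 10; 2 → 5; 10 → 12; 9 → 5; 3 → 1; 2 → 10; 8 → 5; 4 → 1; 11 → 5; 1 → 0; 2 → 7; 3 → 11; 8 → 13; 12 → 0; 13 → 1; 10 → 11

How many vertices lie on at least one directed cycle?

A vertex is on a directed cycle iff it belongs to a strongly connected component of size ≥ 2 (or has a self-loop).
The vertices on cycles are {0, 1, 3, 9, 10, 11} — 6 in total.

6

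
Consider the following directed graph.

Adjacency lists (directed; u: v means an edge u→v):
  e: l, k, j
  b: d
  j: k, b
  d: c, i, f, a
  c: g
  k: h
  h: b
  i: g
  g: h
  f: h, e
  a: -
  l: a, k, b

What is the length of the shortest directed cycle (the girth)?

For each vertex v, BFS finds the shortest path from v back to v.
The shortest such closed walk is d → f → h → b → d, length 4.

4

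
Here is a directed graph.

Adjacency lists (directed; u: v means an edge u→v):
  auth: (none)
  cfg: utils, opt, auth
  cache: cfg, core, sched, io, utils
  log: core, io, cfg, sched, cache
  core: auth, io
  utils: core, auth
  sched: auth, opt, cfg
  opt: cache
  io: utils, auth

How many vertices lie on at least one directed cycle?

A vertex is on a directed cycle iff it belongs to a strongly connected component of size ≥ 2 (or has a self-loop).
The vertices on cycles are {io, cfg, opt, core, cache, sched, utils} — 7 in total.

7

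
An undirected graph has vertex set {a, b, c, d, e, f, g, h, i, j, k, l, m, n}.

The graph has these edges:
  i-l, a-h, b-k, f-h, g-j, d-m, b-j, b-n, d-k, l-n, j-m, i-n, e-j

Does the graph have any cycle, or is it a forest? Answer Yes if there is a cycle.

DFS, tracking each vertex's parent; an edge to a visited non-parent vertex closes a cycle.
Start from e:
visit e (parent –)
  visit j (parent e)
    visit m (parent j)
      visit d (parent m)
        d–m: parent, skip
        visit k (parent d)
          visit b (parent k)
            b–k: parent, skip
            b–j: j visited and ≠ parent → cycle
Cycle: j – m – d – k – b – j.

Yes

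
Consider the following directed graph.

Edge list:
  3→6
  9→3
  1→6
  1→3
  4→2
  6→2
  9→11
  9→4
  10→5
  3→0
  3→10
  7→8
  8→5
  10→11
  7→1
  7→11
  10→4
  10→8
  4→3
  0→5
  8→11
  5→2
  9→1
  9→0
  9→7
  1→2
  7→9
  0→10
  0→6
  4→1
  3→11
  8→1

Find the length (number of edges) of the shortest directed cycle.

2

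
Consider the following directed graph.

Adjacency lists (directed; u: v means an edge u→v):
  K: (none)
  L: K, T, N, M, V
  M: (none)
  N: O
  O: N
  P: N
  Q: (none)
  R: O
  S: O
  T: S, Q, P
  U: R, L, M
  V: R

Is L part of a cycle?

No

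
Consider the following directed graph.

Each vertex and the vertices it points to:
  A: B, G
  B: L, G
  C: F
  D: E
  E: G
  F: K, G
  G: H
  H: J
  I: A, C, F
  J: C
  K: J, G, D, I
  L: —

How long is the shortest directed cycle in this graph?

For each vertex v, BFS finds the shortest path from v back to v.
The shortest such closed walk is I → F → K → I, length 3.

3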